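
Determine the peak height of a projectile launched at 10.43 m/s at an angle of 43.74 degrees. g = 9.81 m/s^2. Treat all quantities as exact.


H = (v*sin(theta))^2 / (2*g)
vy = v*sin(theta) = 10.43 * sin(43.74 deg) = 7.2112 m/s
H = vy^2 / (2*g) = 52.0009 / (2*9.81)
H = 52.0009 / 19.62 = 2.6504 m

2.6504 m


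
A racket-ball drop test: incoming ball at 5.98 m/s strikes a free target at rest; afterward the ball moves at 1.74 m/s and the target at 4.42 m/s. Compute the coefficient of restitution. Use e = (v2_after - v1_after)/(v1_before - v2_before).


e = (v2_after - v1_after) / (v1_before - v2_before)
Numerator = 4.42 - 1.74 = 2.68
Denominator = 5.98 - 0 = 5.98
e = 2.68 / 5.98 = 0.4482

0.4482


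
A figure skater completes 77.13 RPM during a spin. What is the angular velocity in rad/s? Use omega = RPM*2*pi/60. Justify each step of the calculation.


omega = RPM * 2 * pi / 60
omega = 77.13 * 2 * 3.14159 / 60
omega = 484.6221 / 60 = 8.077 rad/s

8.077 rad/s


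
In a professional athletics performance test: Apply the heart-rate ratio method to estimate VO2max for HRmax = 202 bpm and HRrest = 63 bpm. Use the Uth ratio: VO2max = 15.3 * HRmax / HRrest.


VO2max = 15.3 * HRmax / HRrest
VO2max = 15.3 * 202 / 63
VO2max = 3090.6 / 63 = 49.0571 mL/kg/min

49.0571 mL/kg/min


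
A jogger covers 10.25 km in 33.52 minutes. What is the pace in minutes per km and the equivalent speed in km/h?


Pace = time / distance = 33.52 min / 10.25 km = 3.2702 min/km
Speed = distance / time_in_hours = 10.25 / 0.5587 hr
Speed = 18.3473 km/h

3.2702 min/km, 18.3473 km/h


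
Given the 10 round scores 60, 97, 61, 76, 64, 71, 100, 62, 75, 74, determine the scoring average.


Average = sum / n
Sum = 740
Average = 740 / 10 = 74

74


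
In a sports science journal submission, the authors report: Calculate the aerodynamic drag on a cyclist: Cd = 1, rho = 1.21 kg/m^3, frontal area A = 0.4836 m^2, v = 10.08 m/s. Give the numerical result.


Fd = 0.5 * Cd * rho * A * v^2
Fd = 0.5 * 1 * 1.21 * 0.4836 * 10.08^2
v^2 = 101.6064
Fd = 0.5 * 1 * 1.21 * 0.4836 * 101.6064 = 29.7278 N

29.7278 N


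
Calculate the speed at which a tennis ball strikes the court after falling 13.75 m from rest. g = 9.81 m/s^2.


v = sqrt(2 * g * h)
v = sqrt(2 * 9.81 * 13.75)
v = sqrt(269.775) = 16.4248 m/s

16.4248 m/s


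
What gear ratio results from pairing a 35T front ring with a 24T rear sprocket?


GR = front_teeth / rear_teeth
GR = 35 / 24
GR = 1.4583

1.4583


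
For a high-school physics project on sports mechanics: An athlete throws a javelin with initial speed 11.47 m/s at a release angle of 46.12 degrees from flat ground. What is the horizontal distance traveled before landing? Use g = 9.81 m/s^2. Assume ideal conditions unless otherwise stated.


R = v^2 * sin(2*theta) / g
Convert angle to radians: theta = 46.12 deg = 0.8049 rad
sin(2*theta) = sin(1.6099) = 0.9992
R = 11.47^2 * 0.9992 / 9.81
R = 131.5609 * 0.9992 / 9.81 = 13.4006 m

13.4006 m


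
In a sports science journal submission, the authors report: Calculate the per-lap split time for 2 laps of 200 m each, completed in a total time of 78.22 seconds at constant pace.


Split time = total_time / n_laps = 78.22 / 2
Split time = 39.11 s per lap

39.11 s


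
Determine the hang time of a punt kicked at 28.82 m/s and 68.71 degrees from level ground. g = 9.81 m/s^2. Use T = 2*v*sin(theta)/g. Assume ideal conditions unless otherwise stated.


T = 2*v*sin(theta)/g
sin(theta) = sin(68.71 deg) = 0.9318
T = 2*28.82*0.9318 / 9.81
T = 53.7063 / 9.81 = 5.4747 s

5.4747 s


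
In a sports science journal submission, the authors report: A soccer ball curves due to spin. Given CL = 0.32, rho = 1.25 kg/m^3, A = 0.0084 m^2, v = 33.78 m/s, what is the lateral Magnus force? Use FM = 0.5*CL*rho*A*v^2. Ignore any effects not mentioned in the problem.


FM = 0.5 * CL * rho * A * v^2
FM = 0.5 * 0.32 * 1.25 * 0.0084 * 33.78^2
v^2 = 1141.0884
FM = 0.5 * 0.32 * 1.25 * 0.0084 * 1141.0884 = 1.917 N

1.917 N


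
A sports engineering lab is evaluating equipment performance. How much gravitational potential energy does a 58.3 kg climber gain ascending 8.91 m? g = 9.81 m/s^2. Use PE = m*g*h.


PE = m * g * h
PE = 58.3 * 9.81 * 8.91
PE = 571.923 * 8.91 = 5095.8339 J

5095.8339 J


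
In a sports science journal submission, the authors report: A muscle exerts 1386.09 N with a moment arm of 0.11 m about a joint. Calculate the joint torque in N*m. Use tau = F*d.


tau = F * d
tau = 1386.09 * 0.11
tau = 152.4699 N*m

152.4699 N*m


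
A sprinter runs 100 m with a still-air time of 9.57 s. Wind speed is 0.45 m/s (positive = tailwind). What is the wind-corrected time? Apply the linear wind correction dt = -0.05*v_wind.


dt = -0.05 * v_wind = -0.05 * 0.45 = -0.0225 s
t_corrected = t_still + dt = 9.57 + (-0.0225)
t_corrected = 9.5475 s

9.5475 s


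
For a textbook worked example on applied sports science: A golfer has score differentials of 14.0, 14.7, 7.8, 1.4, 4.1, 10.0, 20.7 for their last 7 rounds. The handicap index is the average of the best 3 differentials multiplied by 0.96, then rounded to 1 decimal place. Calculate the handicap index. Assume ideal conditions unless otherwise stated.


All differentials: 14.0, 14.7, 7.8, 1.4, 4.1, 10.0, 20.7
Sorted: 1.4, 4.1, 7.8, 10.0, 14.0, 14.7, 20.7
Best 3: 1.4, 4.1, 7.8
Average of best = 13.3 / 3 = 4.4333
Raw index = 4.4333 * 0.96 = 4.256
Handicap index = round(4.256, 1) = 4.3

4.3


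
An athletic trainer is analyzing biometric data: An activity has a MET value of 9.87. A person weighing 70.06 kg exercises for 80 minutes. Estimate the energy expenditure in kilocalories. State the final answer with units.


kcal = MET * mass * time_hr
Convert time: 80 min = 1.3333 hr
kcal = 9.87 * 70.06 * 1.3333
kcal = 921.9896 kcal

921.9896 kcal


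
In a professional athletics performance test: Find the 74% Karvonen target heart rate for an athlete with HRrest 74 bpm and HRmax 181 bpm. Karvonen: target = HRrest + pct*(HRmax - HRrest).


Target = HRrest + pct*(HRmax - HRrest)
Heart rate reserve = HRmax - HRrest = 181 - 74 = 107 bpm
Fraction = 74% = 0.74
Target = 74 + 0.74 * 107
Target = 74 + 79.18 = 153.18 bpm

153.18 bpm


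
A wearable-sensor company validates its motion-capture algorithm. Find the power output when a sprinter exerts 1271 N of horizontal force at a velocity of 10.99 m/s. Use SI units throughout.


P = F * v
P = 1271 * 10.99
P = 13968.29 W

13968.29 W


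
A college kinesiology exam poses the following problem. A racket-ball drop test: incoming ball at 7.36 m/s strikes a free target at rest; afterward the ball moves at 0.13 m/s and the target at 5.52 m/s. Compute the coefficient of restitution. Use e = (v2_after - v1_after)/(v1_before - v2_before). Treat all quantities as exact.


e = (v2_after - v1_after) / (v1_before - v2_before)
Numerator = 5.52 - 0.13 = 5.39
Denominator = 7.36 - 0 = 7.36
e = 5.39 / 7.36 = 0.7323

0.7323


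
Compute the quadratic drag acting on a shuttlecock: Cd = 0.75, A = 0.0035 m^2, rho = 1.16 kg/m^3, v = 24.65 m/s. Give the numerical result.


Fd = 0.5 * Cd * rho * A * v^2
Fd = 0.5 * 0.75 * 1.16 * 0.0035 * 24.65^2
v^2 = 607.6225
Fd = 0.5 * 0.75 * 1.16 * 0.0035 * 607.6225 = 0.9251 N

0.9251 N


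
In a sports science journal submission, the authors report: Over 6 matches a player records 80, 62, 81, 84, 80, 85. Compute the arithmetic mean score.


Average = sum / n
Sum = 472
Average = 472 / 6 = 78.6667

78.6667


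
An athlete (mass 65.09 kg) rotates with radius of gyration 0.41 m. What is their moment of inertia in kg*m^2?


I = m * k^2
I = 65.09 * 0.41^2
I = 65.09 * 0.1681 = 10.9416 kg*m^2

10.9416 kg*m^2


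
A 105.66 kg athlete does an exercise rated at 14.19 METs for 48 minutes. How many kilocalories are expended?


kcal = MET * mass * time_hr
Convert time: 48 min = 0.8 hr
kcal = 14.19 * 105.66 * 0.8
kcal = 1199.4523 kcal

1199.4523 kcal


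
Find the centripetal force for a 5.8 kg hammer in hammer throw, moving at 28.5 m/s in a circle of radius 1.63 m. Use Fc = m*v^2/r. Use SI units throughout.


Fc = m * v^2 / r
v^2 = 28.5^2 = 812.25
Fc = 5.8 * 812.25 / 1.63
Fc = 4711.05 / 1.63 = 2890.2147 N

2890.2147 N


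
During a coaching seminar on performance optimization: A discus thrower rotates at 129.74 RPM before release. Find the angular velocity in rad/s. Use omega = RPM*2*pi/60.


omega = RPM * 2 * pi / 60
omega = 129.74 * 2 * 3.14159 / 60
omega = 815.1805 / 60 = 13.5863 rad/s

13.5863 rad/s


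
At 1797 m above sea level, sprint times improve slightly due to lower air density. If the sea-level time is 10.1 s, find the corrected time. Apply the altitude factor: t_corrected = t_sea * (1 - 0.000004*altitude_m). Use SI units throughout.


Correction factor = 1 - 0.000004 * 1797 = 0.992812
t_corrected = t_sea * factor = 10.1 * 0.992812
t_corrected = 10.0274 s

10.0274 s


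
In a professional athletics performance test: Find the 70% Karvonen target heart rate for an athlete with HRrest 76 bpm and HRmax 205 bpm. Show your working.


Target = HRrest + pct*(HRmax - HRrest)
Heart rate reserve = HRmax - HRrest = 205 - 76 = 129 bpm
Fraction = 70% = 0.7
Target = 76 + 0.7 * 129
Target = 76 + 90.3 = 166.3 bpm

166.3 bpm


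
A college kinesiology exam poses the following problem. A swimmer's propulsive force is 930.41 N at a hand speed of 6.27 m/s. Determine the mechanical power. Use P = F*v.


P = F * v
P = 930.41 * 6.27
P = 5833.6707 W

5833.6707 W


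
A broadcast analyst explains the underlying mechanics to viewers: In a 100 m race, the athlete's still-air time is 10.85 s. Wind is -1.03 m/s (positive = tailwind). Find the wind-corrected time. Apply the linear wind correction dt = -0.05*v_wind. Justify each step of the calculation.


dt = -0.05 * v_wind = -0.05 * -1.03 = 0.0515 s
t_corrected = t_still + dt = 10.85 + (0.0515)
t_corrected = 10.9015 s

10.9015 s


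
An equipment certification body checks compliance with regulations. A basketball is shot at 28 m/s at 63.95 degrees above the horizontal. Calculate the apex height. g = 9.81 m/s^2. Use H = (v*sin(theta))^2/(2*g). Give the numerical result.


H = (v*sin(theta))^2 / (2*g)
vy = v*sin(theta) = 28 * sin(63.95 deg) = 25.1555 m/s
H = vy^2 / (2*g) = 632.7998 / (2*9.81)
H = 632.7998 / 19.62 = 32.2528 m

32.2528 m


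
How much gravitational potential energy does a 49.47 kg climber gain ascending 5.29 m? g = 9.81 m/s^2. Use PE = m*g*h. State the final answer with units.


PE = m * g * h
PE = 49.47 * 9.81 * 5.29
PE = 485.3007 * 5.29 = 2567.2407 J

2567.2407 J


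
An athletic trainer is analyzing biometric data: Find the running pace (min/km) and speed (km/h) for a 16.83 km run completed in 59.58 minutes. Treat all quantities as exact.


Pace = time / distance = 59.58 min / 16.83 km = 3.5401 min/km
Speed = distance / time_in_hours = 16.83 / 0.993 hr
Speed = 16.9486 km/h

3.5401 min/km, 16.9486 km/h


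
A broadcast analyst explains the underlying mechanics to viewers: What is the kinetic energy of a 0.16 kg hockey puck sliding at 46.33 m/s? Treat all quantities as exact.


KE = 0.5 * m * v^2
KE = 0.5 * 0.16 * 46.33^2
KE = 0.5 * 0.16 * 2146.4689 = 171.7175 J

171.7175 J


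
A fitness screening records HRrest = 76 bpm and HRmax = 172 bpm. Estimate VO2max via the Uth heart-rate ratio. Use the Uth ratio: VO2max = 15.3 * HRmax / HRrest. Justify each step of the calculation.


VO2max = 15.3 * HRmax / HRrest
VO2max = 15.3 * 172 / 76
VO2max = 2631.6 / 76 = 34.6263 mL/kg/min

34.6263 mL/kg/min


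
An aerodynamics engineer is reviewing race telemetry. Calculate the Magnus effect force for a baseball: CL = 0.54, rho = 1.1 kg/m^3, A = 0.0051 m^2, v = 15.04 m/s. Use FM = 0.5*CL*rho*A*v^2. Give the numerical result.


FM = 0.5 * CL * rho * A * v^2
FM = 0.5 * 0.54 * 1.1 * 0.0051 * 15.04^2
v^2 = 226.2016
FM = 0.5 * 0.54 * 1.1 * 0.0051 * 226.2016 = 0.3426 N

0.3426 N


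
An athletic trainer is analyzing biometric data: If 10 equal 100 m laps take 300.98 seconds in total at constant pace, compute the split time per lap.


Split time = total_time / n_laps = 300.98 / 10
Split time = 30.098 s per lap

30.098 s


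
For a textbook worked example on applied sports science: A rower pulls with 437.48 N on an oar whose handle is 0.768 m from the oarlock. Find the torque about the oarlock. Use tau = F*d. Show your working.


tau = F * d
tau = 437.48 * 0.768
tau = 335.9846 N*m

335.9846 N*m


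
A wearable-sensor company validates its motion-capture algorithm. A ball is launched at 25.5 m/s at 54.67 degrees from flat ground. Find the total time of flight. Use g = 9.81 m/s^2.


T = 2*v*sin(theta)/g
sin(theta) = sin(54.67 deg) = 0.8158
T = 2*25.5*0.8158 / 9.81
T = 41.6076 / 9.81 = 4.2413 s

4.2413 s


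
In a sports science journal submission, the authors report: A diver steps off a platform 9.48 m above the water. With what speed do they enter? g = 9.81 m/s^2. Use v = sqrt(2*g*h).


v = sqrt(2 * g * h)
v = sqrt(2 * 9.81 * 9.48)
v = sqrt(185.9976) = 13.6381 m/s

13.6381 m/s


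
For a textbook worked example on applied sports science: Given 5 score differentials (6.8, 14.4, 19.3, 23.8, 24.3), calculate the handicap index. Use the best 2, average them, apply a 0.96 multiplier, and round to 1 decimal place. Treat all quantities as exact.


All differentials: 6.8, 14.4, 19.3, 23.8, 24.3
Sorted: 6.8, 14.4, 19.3, 23.8, 24.3
Best 2: 6.8, 14.4
Average of best = 21.2 / 2 = 10.6
Raw index = 10.6 * 0.96 = 10.176
Handicap index = round(10.176, 1) = 10.2

10.2


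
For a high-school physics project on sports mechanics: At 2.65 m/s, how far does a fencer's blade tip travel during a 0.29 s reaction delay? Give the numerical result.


d = v * t
d = 2.65 * 0.29
d = 0.7685 m

0.7685 m


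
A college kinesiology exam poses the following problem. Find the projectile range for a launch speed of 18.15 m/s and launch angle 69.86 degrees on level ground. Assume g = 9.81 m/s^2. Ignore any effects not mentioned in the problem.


R = v^2 * sin(2*theta) / g
Convert angle to radians: theta = 69.86 deg = 1.2193 rad
sin(2*theta) = sin(2.4386) = 0.6465
R = 18.15^2 * 0.6465 / 9.81
R = 329.4225 * 0.6465 / 9.81 = 21.7104 m

21.7104 m


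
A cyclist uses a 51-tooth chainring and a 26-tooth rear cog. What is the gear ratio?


GR = front_teeth / rear_teeth
GR = 51 / 26
GR = 1.9615

1.9615


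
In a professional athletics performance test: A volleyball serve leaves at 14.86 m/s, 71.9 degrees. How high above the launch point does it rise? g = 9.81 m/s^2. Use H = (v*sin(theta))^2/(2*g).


H = (v*sin(theta))^2 / (2*g)
vy = v*sin(theta) = 14.86 * sin(71.9 deg) = 14.1247 m/s
H = vy^2 / (2*g) = 199.5061 / (2*9.81)
H = 199.5061 / 19.62 = 10.1685 m

10.1685 m


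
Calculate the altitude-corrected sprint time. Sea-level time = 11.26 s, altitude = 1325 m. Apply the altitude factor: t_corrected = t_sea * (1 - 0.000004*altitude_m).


Correction factor = 1 - 0.000004 * 1325 = 0.9947
t_corrected = t_sea * factor = 11.26 * 0.9947
t_corrected = 11.2003 s

11.2003 s


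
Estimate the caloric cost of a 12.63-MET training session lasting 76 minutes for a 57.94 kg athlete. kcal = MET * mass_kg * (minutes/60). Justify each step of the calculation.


kcal = MET * mass * time_hr
Convert time: 76 min = 1.2667 hr
kcal = 12.63 * 57.94 * 1.2667
kcal = 926.9241 kcal

926.9241 kcal


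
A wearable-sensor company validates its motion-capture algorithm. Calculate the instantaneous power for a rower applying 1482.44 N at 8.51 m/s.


P = F * v
P = 1482.44 * 8.51
P = 12615.5644 W

12615.5644 W


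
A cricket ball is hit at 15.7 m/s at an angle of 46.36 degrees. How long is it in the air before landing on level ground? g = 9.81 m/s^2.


T = 2*v*sin(theta)/g
sin(theta) = sin(46.36 deg) = 0.7237
T = 2*15.7*0.7237 / 9.81
T = 22.7239 / 9.81 = 2.3164 s

2.3164 s


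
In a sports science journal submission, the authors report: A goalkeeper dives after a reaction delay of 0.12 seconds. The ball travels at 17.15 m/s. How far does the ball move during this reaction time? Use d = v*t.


d = v * t
d = 17.15 * 0.12
d = 2.058 m

2.058 m


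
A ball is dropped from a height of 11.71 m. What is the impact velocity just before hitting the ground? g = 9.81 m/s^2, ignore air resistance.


v = sqrt(2 * g * h)
v = sqrt(2 * 9.81 * 11.71)
v = sqrt(229.7502) = 15.1575 m/s

15.1575 m/s


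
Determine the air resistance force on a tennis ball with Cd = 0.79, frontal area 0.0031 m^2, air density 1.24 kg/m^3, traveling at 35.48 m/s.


Fd = 0.5 * Cd * rho * A * v^2
Fd = 0.5 * 0.79 * 1.24 * 0.0031 * 35.48^2
v^2 = 1258.8304
Fd = 0.5 * 0.79 * 1.24 * 0.0031 * 1258.8304 = 1.9114 N

1.9114 N


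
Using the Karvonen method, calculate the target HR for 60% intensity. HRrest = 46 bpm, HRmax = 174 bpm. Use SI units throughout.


Target = HRrest + pct*(HRmax - HRrest)
Heart rate reserve = HRmax - HRrest = 174 - 46 = 128 bpm
Fraction = 60% = 0.6
Target = 46 + 0.6 * 128
Target = 46 + 76.8 = 122.8 bpm

122.8 bpm


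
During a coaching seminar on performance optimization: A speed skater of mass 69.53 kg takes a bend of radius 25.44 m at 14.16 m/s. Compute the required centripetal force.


Fc = m * v^2 / r
v^2 = 14.16^2 = 200.5056
Fc = 69.53 * 200.5056 / 25.44
Fc = 13941.1544 / 25.44 = 548.0014 N

548.0014 N


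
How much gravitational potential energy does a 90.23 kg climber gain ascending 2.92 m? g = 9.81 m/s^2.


PE = m * g * h
PE = 90.23 * 9.81 * 2.92
PE = 885.1563 * 2.92 = 2584.6564 J

2584.6564 J


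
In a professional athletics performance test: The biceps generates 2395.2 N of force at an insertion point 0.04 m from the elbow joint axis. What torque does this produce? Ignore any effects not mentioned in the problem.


tau = F * d
tau = 2395.2 * 0.04
tau = 95.808 N*m

95.808 N*m


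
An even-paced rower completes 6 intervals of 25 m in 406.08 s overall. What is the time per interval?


Split time = total_time / n_laps = 406.08 / 6
Split time = 67.68 s per lap

67.68 s


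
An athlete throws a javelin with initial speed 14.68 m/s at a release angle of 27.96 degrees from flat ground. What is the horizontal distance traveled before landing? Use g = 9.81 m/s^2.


R = v^2 * sin(2*theta) / g
Convert angle to radians: theta = 27.96 deg = 0.488 rad
sin(2*theta) = sin(0.976) = 0.8283
R = 14.68^2 * 0.8283 / 9.81
R = 215.5024 * 0.8283 / 9.81 = 18.1948 m

18.1948 m


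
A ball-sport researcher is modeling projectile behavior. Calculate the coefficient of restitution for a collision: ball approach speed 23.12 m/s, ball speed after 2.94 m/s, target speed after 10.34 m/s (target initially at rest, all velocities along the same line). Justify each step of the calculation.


e = (v2_after - v1_after) / (v1_before - v2_before)
Numerator = 10.34 - 2.94 = 7.4
Denominator = 23.12 - 0 = 23.12
e = 7.4 / 23.12 = 0.3201

0.3201


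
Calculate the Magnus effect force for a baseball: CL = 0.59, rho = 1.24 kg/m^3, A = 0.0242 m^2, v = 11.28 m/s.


FM = 0.5 * CL * rho * A * v^2
FM = 0.5 * 0.59 * 1.24 * 0.0242 * 11.28^2
v^2 = 127.2384
FM = 0.5 * 0.59 * 1.24 * 0.0242 * 127.2384 = 1.1264 N

1.1264 N


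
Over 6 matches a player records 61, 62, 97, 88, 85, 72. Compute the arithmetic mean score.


Average = sum / n
Sum = 465
Average = 465 / 6 = 77.5

77.5


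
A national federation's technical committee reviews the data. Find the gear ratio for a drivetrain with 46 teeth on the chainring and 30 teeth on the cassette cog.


GR = front_teeth / rear_teeth
GR = 46 / 30
GR = 1.5333

1.5333


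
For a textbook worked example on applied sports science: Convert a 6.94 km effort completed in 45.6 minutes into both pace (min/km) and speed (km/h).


Pace = time / distance = 45.6 min / 6.94 km = 6.5706 min/km
Speed = distance / time_in_hours = 6.94 / 0.76 hr
Speed = 9.1316 km/h

6.5706 min/km, 9.1316 km/h


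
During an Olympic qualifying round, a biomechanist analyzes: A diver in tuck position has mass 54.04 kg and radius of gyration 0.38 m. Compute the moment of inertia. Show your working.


I = m * k^2
I = 54.04 * 0.38^2
I = 54.04 * 0.1444 = 7.8034 kg*m^2

7.8034 kg*m^2


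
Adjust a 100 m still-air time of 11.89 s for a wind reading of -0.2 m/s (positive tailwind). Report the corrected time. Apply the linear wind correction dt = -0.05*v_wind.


dt = -0.05 * v_wind = -0.05 * -0.2 = 0.01 s
t_corrected = t_still + dt = 11.89 + (0.01)
t_corrected = 11.9 s

11.9 s


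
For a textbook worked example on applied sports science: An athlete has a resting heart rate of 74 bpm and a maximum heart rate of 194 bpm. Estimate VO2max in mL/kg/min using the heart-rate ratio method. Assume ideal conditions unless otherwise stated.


VO2max = 15.3 * HRmax / HRrest
VO2max = 15.3 * 194 / 74
VO2max = 2968.2 / 74 = 40.1108 mL/kg/min

40.1108 mL/kg/min


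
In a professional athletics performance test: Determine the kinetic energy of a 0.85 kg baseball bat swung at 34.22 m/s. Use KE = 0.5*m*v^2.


KE = 0.5 * m * v^2
KE = 0.5 * 0.85 * 34.22^2
KE = 0.5 * 0.85 * 1171.0084 = 497.6786 J

497.6786 J


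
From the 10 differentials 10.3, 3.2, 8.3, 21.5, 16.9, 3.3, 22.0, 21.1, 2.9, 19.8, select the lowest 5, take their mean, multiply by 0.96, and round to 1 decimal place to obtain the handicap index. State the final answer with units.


All differentials: 10.3, 3.2, 8.3, 21.5, 16.9, 3.3, 22.0, 21.1, 2.9, 19.8
Sorted: 2.9, 3.2, 3.3, 8.3, 10.3, 16.9, 19.8, 21.1, 21.5, 22.0
Best 5: 2.9, 3.2, 3.3, 8.3, 10.3
Average of best = 28 / 5 = 5.6
Raw index = 5.6 * 0.96 = 5.376
Handicap index = round(5.376, 1) = 5.4

5.4


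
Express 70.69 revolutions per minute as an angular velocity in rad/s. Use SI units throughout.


omega = RPM * 2 * pi / 60
omega = 70.69 * 2 * 3.14159 / 60
omega = 444.1584 / 60 = 7.4026 rad/s

7.4026 rad/s


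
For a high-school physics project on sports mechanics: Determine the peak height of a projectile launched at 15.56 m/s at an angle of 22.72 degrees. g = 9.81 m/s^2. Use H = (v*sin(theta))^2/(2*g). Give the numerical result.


H = (v*sin(theta))^2 / (2*g)
vy = v*sin(theta) = 15.56 * sin(22.72 deg) = 6.0097 m/s
H = vy^2 / (2*g) = 36.1166 / (2*9.81)
H = 36.1166 / 19.62 = 1.8408 m

1.8408 m


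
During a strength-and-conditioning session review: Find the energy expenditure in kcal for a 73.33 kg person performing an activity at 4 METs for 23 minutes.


kcal = MET * mass * time_hr
Convert time: 23 min = 0.3833 hr
kcal = 4 * 73.33 * 0.3833
kcal = 112.4393 kcal

112.4393 kcal


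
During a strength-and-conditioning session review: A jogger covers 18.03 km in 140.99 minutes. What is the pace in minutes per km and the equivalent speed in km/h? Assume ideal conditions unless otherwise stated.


Pace = time / distance = 140.99 min / 18.03 km = 7.8197 min/km
Speed = distance / time_in_hours = 18.03 / 2.3498 hr
Speed = 7.6729 km/h

7.8197 min/km, 7.6729 km/h


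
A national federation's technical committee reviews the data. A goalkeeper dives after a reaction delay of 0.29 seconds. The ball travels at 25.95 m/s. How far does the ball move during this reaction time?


d = v * t
d = 25.95 * 0.29
d = 7.5255 m

7.5255 m


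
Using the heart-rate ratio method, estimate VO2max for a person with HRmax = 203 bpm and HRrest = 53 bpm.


VO2max = 15.3 * HRmax / HRrest
VO2max = 15.3 * 203 / 53
VO2max = 3105.9 / 53 = 58.6019 mL/kg/min

58.6019 mL/kg/min


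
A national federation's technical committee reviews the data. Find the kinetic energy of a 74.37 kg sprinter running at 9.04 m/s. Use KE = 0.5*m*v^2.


KE = 0.5 * m * v^2
KE = 0.5 * 74.37 * 9.04^2
KE = 0.5 * 74.37 * 81.7216 = 3038.8177 J

3038.8177 J


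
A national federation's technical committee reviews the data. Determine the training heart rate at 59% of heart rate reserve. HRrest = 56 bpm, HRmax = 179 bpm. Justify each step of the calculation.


Target = HRrest + pct*(HRmax - HRrest)
Heart rate reserve = HRmax - HRrest = 179 - 56 = 123 bpm
Fraction = 59% = 0.59
Target = 56 + 0.59 * 123
Target = 56 + 72.57 = 128.57 bpm

128.57 bpm


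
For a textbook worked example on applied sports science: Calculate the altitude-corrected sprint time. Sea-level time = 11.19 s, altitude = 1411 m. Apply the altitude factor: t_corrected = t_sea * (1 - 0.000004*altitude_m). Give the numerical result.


Correction factor = 1 - 0.000004 * 1411 = 0.994356
t_corrected = t_sea * factor = 11.19 * 0.994356
t_corrected = 11.1268 s

11.1268 s


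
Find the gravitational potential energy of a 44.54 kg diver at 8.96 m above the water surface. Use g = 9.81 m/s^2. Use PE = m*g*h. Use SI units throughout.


PE = m * g * h
PE = 44.54 * 9.81 * 8.96
PE = 436.9374 * 8.96 = 3914.9591 J

3914.9591 J


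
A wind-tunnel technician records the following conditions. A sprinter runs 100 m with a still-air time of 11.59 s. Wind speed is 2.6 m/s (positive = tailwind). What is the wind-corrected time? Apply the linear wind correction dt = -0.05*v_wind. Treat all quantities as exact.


dt = -0.05 * v_wind = -0.05 * 2.6 = -0.13 s
t_corrected = t_still + dt = 11.59 + (-0.13)
t_corrected = 11.46 s

11.46 s


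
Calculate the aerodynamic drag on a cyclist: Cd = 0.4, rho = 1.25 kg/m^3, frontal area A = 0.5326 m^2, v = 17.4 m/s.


Fd = 0.5 * Cd * rho * A * v^2
Fd = 0.5 * 0.4 * 1.25 * 0.5326 * 17.4^2
v^2 = 302.76
Fd = 0.5 * 0.4 * 1.25 * 0.5326 * 302.76 = 40.3125 N

40.3125 N


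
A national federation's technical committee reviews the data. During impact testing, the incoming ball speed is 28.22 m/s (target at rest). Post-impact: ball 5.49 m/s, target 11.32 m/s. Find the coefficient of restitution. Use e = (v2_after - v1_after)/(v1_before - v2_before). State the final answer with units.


e = (v2_after - v1_after) / (v1_before - v2_before)
Numerator = 11.32 - 5.49 = 5.83
Denominator = 28.22 - 0 = 28.22
e = 5.83 / 28.22 = 0.2066

0.2066


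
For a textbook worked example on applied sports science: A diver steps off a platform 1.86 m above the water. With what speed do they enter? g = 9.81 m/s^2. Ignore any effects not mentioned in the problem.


v = sqrt(2 * g * h)
v = sqrt(2 * 9.81 * 1.86)
v = sqrt(36.4932) = 6.041 m/s

6.041 m/s


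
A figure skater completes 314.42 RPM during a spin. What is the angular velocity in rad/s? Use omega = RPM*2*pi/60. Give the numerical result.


omega = RPM * 2 * pi / 60
omega = 314.42 * 2 * 3.14159 / 60
omega = 1975.5591 / 60 = 32.926 rad/s

32.926 rad/s


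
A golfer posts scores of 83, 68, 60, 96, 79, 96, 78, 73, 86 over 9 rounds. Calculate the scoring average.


Average = sum / n
Sum = 719
Average = 719 / 9 = 79.8889

79.8889


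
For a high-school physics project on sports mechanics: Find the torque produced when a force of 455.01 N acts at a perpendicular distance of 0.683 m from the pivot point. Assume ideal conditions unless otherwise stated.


tau = F * d
tau = 455.01 * 0.683
tau = 310.7718 N*m

310.7718 N*m


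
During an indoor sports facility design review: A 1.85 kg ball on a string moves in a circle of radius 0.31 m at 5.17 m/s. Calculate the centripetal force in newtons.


Fc = m * v^2 / r
v^2 = 5.17^2 = 26.7289
Fc = 1.85 * 26.7289 / 0.31
Fc = 49.4485 / 0.31 = 159.5112 N

159.5112 N


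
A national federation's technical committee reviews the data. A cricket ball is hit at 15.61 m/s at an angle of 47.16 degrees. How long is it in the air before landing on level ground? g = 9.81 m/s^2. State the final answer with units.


T = 2*v*sin(theta)/g
sin(theta) = sin(47.16 deg) = 0.7333
T = 2*15.61*0.7333 / 9.81
T = 22.8922 / 9.81 = 2.3336 s

2.3336 s


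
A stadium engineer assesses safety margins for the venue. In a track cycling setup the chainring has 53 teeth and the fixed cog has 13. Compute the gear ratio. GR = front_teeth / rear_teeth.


GR = front_teeth / rear_teeth
GR = 53 / 13
GR = 4.0769

4.0769


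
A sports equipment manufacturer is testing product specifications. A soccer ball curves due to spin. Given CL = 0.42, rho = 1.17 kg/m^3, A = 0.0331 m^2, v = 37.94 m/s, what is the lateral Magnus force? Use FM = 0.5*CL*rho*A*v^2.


FM = 0.5 * CL * rho * A * v^2
FM = 0.5 * 0.42 * 1.17 * 0.0331 * 37.94^2
v^2 = 1439.4436
FM = 0.5 * 0.42 * 1.17 * 0.0331 * 1439.4436 = 11.7065 N

11.7065 N


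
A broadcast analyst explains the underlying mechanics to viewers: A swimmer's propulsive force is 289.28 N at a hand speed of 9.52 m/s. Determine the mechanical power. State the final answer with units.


P = F * v
P = 289.28 * 9.52
P = 2753.9456 W

2753.9456 W


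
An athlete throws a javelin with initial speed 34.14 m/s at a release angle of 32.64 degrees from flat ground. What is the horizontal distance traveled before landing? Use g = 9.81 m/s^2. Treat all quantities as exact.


R = v^2 * sin(2*theta) / g
Convert angle to radians: theta = 32.64 deg = 0.5697 rad
sin(2*theta) = sin(1.1394) = 0.9084
R = 34.14^2 * 0.9084 / 9.81
R = 1165.5396 * 0.9084 / 9.81 = 107.9238 m

107.9238 m


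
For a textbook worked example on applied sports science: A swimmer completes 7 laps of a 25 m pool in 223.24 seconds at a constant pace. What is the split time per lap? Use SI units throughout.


Split time = total_time / n_laps = 223.24 / 7
Split time = 31.8914 s per lap

31.8914 s


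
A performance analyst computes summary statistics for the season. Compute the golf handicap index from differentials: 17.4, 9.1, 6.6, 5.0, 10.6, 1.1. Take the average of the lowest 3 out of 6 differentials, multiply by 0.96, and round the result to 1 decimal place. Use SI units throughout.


All differentials: 17.4, 9.1, 6.6, 5.0, 10.6, 1.1
Sorted: 1.1, 5.0, 6.6, 9.1, 10.6, 17.4
Best 3: 1.1, 5.0, 6.6
Average of best = 12.7 / 3 = 4.2333
Raw index = 4.2333 * 0.96 = 4.064
Handicap index = round(4.064, 1) = 4.1

4.1


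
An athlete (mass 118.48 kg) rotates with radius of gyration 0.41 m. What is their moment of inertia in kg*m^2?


I = m * k^2
I = 118.48 * 0.41^2
I = 118.48 * 0.1681 = 19.9165 kg*m^2

19.9165 kg*m^2


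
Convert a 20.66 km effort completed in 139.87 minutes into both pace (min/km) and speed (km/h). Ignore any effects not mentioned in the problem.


Pace = time / distance = 139.87 min / 20.66 km = 6.7701 min/km
Speed = distance / time_in_hours = 20.66 / 2.3312 hr
Speed = 8.8625 km/h

6.7701 min/km, 8.8625 km/h


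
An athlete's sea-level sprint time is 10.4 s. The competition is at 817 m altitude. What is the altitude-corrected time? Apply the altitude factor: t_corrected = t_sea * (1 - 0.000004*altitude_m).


Correction factor = 1 - 0.000004 * 817 = 0.996732
t_corrected = t_sea * factor = 10.4 * 0.996732
t_corrected = 10.366 s

10.366 s


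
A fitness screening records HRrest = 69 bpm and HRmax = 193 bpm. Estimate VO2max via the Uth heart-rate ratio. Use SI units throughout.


VO2max = 15.3 * HRmax / HRrest
VO2max = 15.3 * 193 / 69
VO2max = 2952.9 / 69 = 42.7957 mL/kg/min

42.7957 mL/kg/min


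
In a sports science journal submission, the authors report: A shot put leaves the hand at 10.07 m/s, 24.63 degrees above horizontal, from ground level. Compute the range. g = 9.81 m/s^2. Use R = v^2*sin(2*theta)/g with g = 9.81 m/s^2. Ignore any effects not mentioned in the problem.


R = v^2 * sin(2*theta) / g
Convert angle to radians: theta = 24.63 deg = 0.4299 rad
sin(2*theta) = sin(0.8597) = 0.7577
R = 10.07^2 * 0.7577 / 9.81
R = 101.4049 * 0.7577 / 9.81 = 7.832 m

7.832 m


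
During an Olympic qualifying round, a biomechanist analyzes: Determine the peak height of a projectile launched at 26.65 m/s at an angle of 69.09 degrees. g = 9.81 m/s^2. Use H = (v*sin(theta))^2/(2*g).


H = (v*sin(theta))^2 / (2*g)
vy = v*sin(theta) = 26.65 * sin(69.09 deg) = 24.8949 m/s
H = vy^2 / (2*g) = 619.7555 / (2*9.81)
H = 619.7555 / 19.62 = 31.5879 m

31.5879 m


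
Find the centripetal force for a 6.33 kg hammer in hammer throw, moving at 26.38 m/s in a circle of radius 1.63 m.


Fc = m * v^2 / r
v^2 = 26.38^2 = 695.9044
Fc = 6.33 * 695.9044 / 1.63
Fc = 4405.0749 / 1.63 = 2702.4999 N

2702.4999 N


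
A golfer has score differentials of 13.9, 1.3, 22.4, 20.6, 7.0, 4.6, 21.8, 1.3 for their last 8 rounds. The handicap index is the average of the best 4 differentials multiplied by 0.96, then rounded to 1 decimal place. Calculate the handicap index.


All differentials: 13.9, 1.3, 22.4, 20.6, 7.0, 4.6, 21.8, 1.3
Sorted: 1.3, 1.3, 4.6, 7.0, 13.9, 20.6, 21.8, 22.4
Best 4: 1.3, 1.3, 4.6, 7.0
Average of best = 14.2 / 4 = 3.55
Raw index = 3.55 * 0.96 = 3.408
Handicap index = round(3.408, 1) = 3.4

3.4


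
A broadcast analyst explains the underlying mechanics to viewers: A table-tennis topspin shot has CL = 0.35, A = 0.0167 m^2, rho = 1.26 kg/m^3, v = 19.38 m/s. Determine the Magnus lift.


FM = 0.5 * CL * rho * A * v^2
FM = 0.5 * 0.35 * 1.26 * 0.0167 * 19.38^2
v^2 = 375.5844
FM = 0.5 * 0.35 * 1.26 * 0.0167 * 375.5844 = 1.383 N

1.383 N


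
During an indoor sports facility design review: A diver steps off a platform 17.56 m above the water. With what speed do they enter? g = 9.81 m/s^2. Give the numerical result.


v = sqrt(2 * g * h)
v = sqrt(2 * 9.81 * 17.56)
v = sqrt(344.5272) = 18.5614 m/s

18.5614 m/s


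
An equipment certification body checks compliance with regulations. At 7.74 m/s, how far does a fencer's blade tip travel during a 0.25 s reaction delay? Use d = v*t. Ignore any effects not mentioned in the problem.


d = v * t
d = 7.74 * 0.25
d = 1.935 m

1.935 m


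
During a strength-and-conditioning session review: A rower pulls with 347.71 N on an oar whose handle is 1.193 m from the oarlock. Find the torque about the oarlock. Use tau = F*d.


tau = F * d
tau = 347.71 * 1.193
tau = 414.818 N*m

414.818 N*m


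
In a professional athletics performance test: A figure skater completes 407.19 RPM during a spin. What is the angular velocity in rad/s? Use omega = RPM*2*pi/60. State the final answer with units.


omega = RPM * 2 * pi / 60
omega = 407.19 * 2 * 3.14159 / 60
omega = 2558.4502 / 60 = 42.6408 rad/s

42.6408 rad/s


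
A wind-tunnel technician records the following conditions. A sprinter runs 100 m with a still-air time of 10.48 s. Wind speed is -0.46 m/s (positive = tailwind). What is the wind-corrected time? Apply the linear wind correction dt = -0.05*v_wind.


dt = -0.05 * v_wind = -0.05 * -0.46 = 0.023 s
t_corrected = t_still + dt = 10.48 + (0.023)
t_corrected = 10.503 s

10.503 s


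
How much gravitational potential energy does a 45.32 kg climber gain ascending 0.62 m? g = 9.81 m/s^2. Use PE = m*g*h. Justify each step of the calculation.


PE = m * g * h
PE = 45.32 * 9.81 * 0.62
PE = 444.5892 * 0.62 = 275.6453 J

275.6453 J


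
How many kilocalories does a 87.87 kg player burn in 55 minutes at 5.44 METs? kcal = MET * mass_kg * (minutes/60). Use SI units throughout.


kcal = MET * mass * time_hr
Convert time: 55 min = 0.9167 hr
kcal = 5.44 * 87.87 * 0.9167
kcal = 438.1784 kcal

438.1784 kcal


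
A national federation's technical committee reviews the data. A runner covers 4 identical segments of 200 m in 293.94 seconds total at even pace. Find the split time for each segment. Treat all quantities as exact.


Split time = total_time / n_laps = 293.94 / 4
Split time = 73.485 s per lap

73.485 s


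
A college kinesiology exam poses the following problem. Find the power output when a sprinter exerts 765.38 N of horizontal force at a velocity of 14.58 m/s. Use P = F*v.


P = F * v
P = 765.38 * 14.58
P = 11159.2404 W

11159.2404 W


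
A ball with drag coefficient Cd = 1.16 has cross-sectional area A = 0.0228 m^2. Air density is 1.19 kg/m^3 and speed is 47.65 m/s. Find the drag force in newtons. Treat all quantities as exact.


Fd = 0.5 * Cd * rho * A * v^2
Fd = 0.5 * 1.16 * 1.19 * 0.0228 * 47.65^2
v^2 = 2270.5225
Fd = 0.5 * 1.16 * 1.19 * 0.0228 * 2270.5225 = 35.7302 N

35.7302 N


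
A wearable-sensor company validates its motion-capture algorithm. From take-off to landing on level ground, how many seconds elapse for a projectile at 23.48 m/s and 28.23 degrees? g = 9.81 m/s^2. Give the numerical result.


T = 2*v*sin(theta)/g
sin(theta) = sin(28.23 deg) = 0.473
T = 2*23.48*0.473 / 9.81
T = 22.2127 / 9.81 = 2.2643 s

2.2643 s


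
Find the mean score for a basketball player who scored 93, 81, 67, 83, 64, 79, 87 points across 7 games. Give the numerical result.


Average = sum / n
Sum = 554
Average = 554 / 7 = 79.1429

79.1429


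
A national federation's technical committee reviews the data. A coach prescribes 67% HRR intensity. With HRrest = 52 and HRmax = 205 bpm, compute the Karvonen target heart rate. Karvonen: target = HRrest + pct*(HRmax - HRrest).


Target = HRrest + pct*(HRmax - HRrest)
Heart rate reserve = HRmax - HRrest = 205 - 52 = 153 bpm
Fraction = 67% = 0.67
Target = 52 + 0.67 * 153
Target = 52 + 102.51 = 154.51 bpm

154.51 bpm


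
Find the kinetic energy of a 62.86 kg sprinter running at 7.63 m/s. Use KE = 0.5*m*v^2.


KE = 0.5 * m * v^2
KE = 0.5 * 62.86 * 7.63^2
KE = 0.5 * 62.86 * 58.2169 = 1829.7572 J

1829.7572 J


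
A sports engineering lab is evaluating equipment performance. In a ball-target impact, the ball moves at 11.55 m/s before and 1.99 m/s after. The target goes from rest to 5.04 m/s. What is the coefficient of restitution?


e = (v2_after - v1_after) / (v1_before - v2_before)
Numerator = 5.04 - 1.99 = 3.05
Denominator = 11.55 - 0 = 11.55
e = 3.05 / 11.55 = 0.2641

0.2641


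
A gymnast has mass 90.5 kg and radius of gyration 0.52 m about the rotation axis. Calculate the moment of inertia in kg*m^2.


I = m * k^2
I = 90.5 * 0.52^2
I = 90.5 * 0.2704 = 24.4712 kg*m^2

24.4712 kg*m^2


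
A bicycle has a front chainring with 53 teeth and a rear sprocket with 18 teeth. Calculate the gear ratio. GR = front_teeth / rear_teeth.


GR = front_teeth / rear_teeth
GR = 53 / 18
GR = 2.9444

2.9444


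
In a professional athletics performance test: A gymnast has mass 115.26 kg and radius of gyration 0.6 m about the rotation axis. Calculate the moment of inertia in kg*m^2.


I = m * k^2
I = 115.26 * 0.6^2
I = 115.26 * 0.36 = 41.4936 kg*m^2

41.4936 kg*m^2


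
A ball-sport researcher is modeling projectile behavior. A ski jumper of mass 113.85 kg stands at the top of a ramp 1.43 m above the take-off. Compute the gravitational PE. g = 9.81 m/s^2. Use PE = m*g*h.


PE = m * g * h
PE = 113.85 * 9.81 * 1.43
PE = 1116.8685 * 1.43 = 1597.122 J

1597.122 J


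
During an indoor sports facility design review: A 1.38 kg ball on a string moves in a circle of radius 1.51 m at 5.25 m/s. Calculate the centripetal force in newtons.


Fc = m * v^2 / r
v^2 = 5.25^2 = 27.5625
Fc = 1.38 * 27.5625 / 1.51
Fc = 38.0362 / 1.51 = 25.1896 N

25.1896 N


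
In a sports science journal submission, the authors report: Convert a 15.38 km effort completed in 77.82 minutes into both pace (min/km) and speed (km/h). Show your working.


Pace = time / distance = 77.82 min / 15.38 km = 5.0598 min/km
Speed = distance / time_in_hours = 15.38 / 1.297 hr
Speed = 11.8581 km/h

5.0598 min/km, 11.8581 km/h


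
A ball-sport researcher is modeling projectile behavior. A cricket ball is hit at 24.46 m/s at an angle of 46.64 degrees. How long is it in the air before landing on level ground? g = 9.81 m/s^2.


T = 2*v*sin(theta)/g
sin(theta) = sin(46.64 deg) = 0.7271
T = 2*24.46*0.7271 / 9.81
T = 35.5675 / 9.81 = 3.6256 s

3.6256 s


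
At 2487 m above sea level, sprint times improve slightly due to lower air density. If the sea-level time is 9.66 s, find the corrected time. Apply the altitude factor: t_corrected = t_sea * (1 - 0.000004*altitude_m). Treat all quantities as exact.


Correction factor = 1 - 0.000004 * 2487 = 0.990052
t_corrected = t_sea * factor = 9.66 * 0.990052
t_corrected = 9.5639 s

9.5639 s


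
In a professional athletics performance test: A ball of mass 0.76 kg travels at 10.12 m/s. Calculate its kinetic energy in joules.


KE = 0.5 * m * v^2
KE = 0.5 * 0.76 * 10.12^2
KE = 0.5 * 0.76 * 102.4144 = 38.9175 J

38.9175 J
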